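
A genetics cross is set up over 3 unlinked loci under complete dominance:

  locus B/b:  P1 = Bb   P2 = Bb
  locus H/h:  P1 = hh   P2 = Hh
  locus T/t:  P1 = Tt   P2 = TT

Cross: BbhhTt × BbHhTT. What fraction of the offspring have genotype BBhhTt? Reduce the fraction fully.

BbhhTt gametes: BhT×2, Bht×2, bhT×2, bht×2
BbHhTT gametes: BHT×2, BhT×2, bHT×2, bhT×2
BbhhTt×BbHhTT grid (8·8=64): BBHhTT=4 BBHhTt=4 BBhhTT=4 BBhhTt=4 BbHhTT=8 BbHhTt=8 BbhhTT=8 BbhhTt=8 bbHhTT=4 bbHhTt=4 bbhhTT=4 bbhhTt=4
BBhhTt hits 4/64; gcd=4; 4÷4/64÷4 = 1/16

P(BBhhTt) = 1/16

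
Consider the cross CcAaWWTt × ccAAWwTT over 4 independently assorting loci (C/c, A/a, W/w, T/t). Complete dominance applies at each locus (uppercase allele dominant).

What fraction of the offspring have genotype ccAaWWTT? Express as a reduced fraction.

P(ccAaWWTT) = 1/16

CcAaWWTt gametes: CAWT×2, CAWt×2, CaWT×2, CaWt×2, cAWT×2, cAWt×2, caWT×2, caWt×2
ccAAWwTT gametes: cAWT×8, cAwT×8
CcAaWWTt×ccAAWwTT grid (16·16=256): CcAAWWTT=16 CcAAWWTt=16 CcAAWwTT=16 CcAAWwTt=16 CcAaWWTT=16 CcAaWWTt=16 CcAaWwTT=16 CcAaWwTt=16 ccAAWWTT=16 ccAAWWTt=16 ccAAWwTT=16 ccAAWwTt=16 ccAaWWTT=16 ccAaWWTt=16 ccAaWwTT=16 ccAaWwTt=16
ccAaWWTT hits 16/256; gcd=16; 16÷16/256÷16 = 1/16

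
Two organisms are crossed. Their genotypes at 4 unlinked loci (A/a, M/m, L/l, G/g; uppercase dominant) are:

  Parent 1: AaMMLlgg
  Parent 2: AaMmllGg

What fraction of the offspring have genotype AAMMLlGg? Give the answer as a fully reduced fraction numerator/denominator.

P(AAMMLlGg) = 1/32

AaMMLlgg gametes: AMLg×4, AMlg×4, aMLg×4, aMlg×4
AaMmllGg gametes: AMlG×2, AMlg×2, AmlG×2, Amlg×2, aMlG×2, aMlg×2, amlG×2, amlg×2
AaMMLlgg×AaMmllGg grid (16·16=256): AAMMLlGg=8 AAMMLlgg=8 AAMMllGg=8 AAMMllgg=8 AAMmLlGg=8 AAMmLlgg=8 AAMmllGg=8 AAMmllgg=8 AaMMLlGg=16 AaMMLlgg=16 AaMMllGg=16 AaMMllgg=16 AaMmLlGg=16 AaMmLlgg=16 AaMmllGg=16 AaMmllgg=16 aaMMLlGg=8 aaMMLlgg=8 aaMMllGg=8 aaMMllgg=8 aaMmLlGg=8 aaMmLlgg=8 aaMmllGg=8 aaMmllgg=8
AAMMLlGg hits 8/256; gcd=8; 8÷8/256÷8 = 1/32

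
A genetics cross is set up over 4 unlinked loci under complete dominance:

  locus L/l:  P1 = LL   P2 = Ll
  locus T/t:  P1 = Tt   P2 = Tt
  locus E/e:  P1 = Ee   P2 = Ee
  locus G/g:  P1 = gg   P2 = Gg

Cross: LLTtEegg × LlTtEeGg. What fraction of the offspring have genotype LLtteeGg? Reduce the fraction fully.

P(LLtteeGg) = 1/64

LLTtEegg gametes: LTEg×4, LTeg×4, LtEg×4, Lteg×4
LlTtEeGg gametes: LTEG×1, LTEg×1, LTeG×1, LTeg×1, LtEG×1, LtEg×1, LteG×1, Lteg×1, lTEG×1, lTEg×1, lTeG×1, lTeg×1, ltEG×1, ltEg×1, lteG×1, lteg×1
LLTtEegg×LlTtEeGg grid (16·16=256): LLTTEEGg=4 LLTTEEgg=4 LLTTEeGg=8 LLTTEegg=8 LLTTeeGg=4 LLTTeegg=4 LLTtEEGg=8 LLTtEEgg=8 LLTtEeGg=16 LLTtEegg=16 LLTteeGg=8 LLTteegg=8 LLttEEGg=4 LLttEEgg=4 LLttEeGg=8 LLttEegg=8 LLtteeGg=4 LLtteegg=4 LlTTEEGg=4 LlTTEEgg=4 LlTTEeGg=8 LlTTEegg=8 LlTTeeGg=4 LlTTeegg=4 LlTtEEGg=8 LlTtEEgg=8 LlTtEeGg=16 LlTtEegg=16 LlTteeGg=8 LlTteegg=8 LlttEEGg=4 LlttEEgg=4 LlttEeGg=8 LlttEegg=8 LltteeGg=4 Lltteegg=4
LLtteeGg hits 4/256; gcd=4; 4÷4/256÷4 = 1/64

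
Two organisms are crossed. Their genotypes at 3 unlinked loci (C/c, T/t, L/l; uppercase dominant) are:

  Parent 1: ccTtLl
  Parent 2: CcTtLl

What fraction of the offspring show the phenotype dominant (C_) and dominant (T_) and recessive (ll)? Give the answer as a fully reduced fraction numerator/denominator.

ccTtLl gametes: cTL×2, cTl×2, ctL×2, ctl×2
CcTtLl gametes: CTL×1, CTl×1, CtL×1, Ctl×1, cTL×1, cTl×1, ctL×1, ctl×1
ccTtLl×CcTtLl grid (8·8=64): CcTTLL=2 CcTTLl=4 CcTTll=2 CcTtLL=4 CcTtLl=8 CcTtll=4 CcttLL=2 CcttLl=4 Ccttll=2 ccTTLL=2 ccTTLl=4 ccTTll=2 ccTtLL=4 ccTtLl=8 ccTtll=4 ccttLL=2 ccttLl=4 ccttll=2
C_ T_ ll hits 6/64; gcd=2; 6÷2/64÷2 = 3/32

P(C_ T_ ll) = 3/32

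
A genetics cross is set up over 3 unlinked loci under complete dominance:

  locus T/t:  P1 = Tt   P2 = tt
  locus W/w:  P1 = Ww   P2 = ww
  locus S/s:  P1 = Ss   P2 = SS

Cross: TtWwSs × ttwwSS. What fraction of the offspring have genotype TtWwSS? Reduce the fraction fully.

TtWwSs gametes: TWS×1, TWs×1, TwS×1, Tws×1, tWS×1, tWs×1, twS×1, tws×1
ttwwSS gametes: twS×8
TtWwSs×ttwwSS grid (8·8=64): TtWwSS=8 TtWwSs=8 TtwwSS=8 TtwwSs=8 ttWwSS=8 ttWwSs=8 ttwwSS=8 ttwwSs=8
TtWwSS hits 8/64; gcd=8; 8÷8/64÷8 = 1/8

P(TtWwSS) = 1/8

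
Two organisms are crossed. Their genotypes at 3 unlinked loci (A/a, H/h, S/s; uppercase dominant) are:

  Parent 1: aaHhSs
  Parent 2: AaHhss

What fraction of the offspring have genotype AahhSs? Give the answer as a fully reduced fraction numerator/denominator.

P(AahhSs) = 1/16

aaHhSs gametes: aHS×2, aHs×2, ahS×2, ahs×2
AaHhss gametes: AHs×2, Ahs×2, aHs×2, ahs×2
aaHhSs×AaHhss grid (8·8=64): AaHHSs=4 AaHHss=4 AaHhSs=8 AaHhss=8 AahhSs=4 Aahhss=4 aaHHSs=4 aaHHss=4 aaHhSs=8 aaHhss=8 aahhSs=4 aahhss=4
AahhSs hits 4/64; gcd=4; 4÷4/64÷4 = 1/16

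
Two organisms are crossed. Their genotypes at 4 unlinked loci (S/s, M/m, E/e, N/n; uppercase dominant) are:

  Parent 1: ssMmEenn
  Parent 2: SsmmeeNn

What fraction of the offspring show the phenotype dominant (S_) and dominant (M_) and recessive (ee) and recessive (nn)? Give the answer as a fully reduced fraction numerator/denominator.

ssMmEenn gametes: sMEn×4, sMen×4, smEn×4, smen×4
SsmmeeNn gametes: SmeN×4, Smen×4, smeN×4, smen×4
ssMmEenn×SsmmeeNn grid (16·16=256): SsMmEeNn=16 SsMmEenn=16 SsMmeeNn=16 SsMmeenn=16 SsmmEeNn=16 SsmmEenn=16 SsmmeeNn=16 Ssmmeenn=16 ssMmEeNn=16 ssMmEenn=16 ssMmeeNn=16 ssMmeenn=16 ssmmEeNn=16 ssmmEenn=16 ssmmeeNn=16 ssmmeenn=16
S_ M_ ee nn hits 16/256; gcd=16; 16÷16/256÷16 = 1/16

P(S_ M_ ee nn) = 1/16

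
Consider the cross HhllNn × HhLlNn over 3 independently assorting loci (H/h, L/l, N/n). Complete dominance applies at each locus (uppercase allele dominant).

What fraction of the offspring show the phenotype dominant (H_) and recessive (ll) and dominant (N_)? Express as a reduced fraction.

HhllNn gametes: HlN×2, Hln×2, hlN×2, hln×2
HhLlNn gametes: HLN×1, HLn×1, HlN×1, Hln×1, hLN×1, hLn×1, hlN×1, hln×1
HhllNn×HhLlNn grid (8·8=64): HHLlNN=2 HHLlNn=4 HHLlnn=2 HHllNN=2 HHllNn=4 HHllnn=2 HhLlNN=4 HhLlNn=8 HhLlnn=4 HhllNN=4 HhllNn=8 Hhllnn=4 hhLlNN=2 hhLlNn=4 hhLlnn=2 hhllNN=2 hhllNn=4 hhllnn=2
H_ ll N_ hits 18/64; gcd=2; 18÷2/64÷2 = 9/32

P(H_ ll N_) = 9/32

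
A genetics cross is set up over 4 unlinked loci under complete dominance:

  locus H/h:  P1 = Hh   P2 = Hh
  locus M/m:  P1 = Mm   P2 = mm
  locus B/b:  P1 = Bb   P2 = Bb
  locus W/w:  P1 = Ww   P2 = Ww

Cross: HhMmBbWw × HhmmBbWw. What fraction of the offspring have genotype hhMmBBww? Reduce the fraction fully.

P(hhMmBBww) = 1/128

HhMmBbWw gametes: HMBW×1, HMBw×1, HMbW×1, HMbw×1, HmBW×1, HmBw×1, HmbW×1, Hmbw×1, hMBW×1, hMBw×1, hMbW×1, hMbw×1, hmBW×1, hmBw×1, hmbW×1, hmbw×1
HhmmBbWw gametes: HmBW×2, HmBw×2, HmbW×2, Hmbw×2, hmBW×2, hmBw×2, hmbW×2, hmbw×2
HhMmBbWw×HhmmBbWw grid (16·16=256): HHMmBBWW=2 HHMmBBWw=4 HHMmBBww=2 HHMmBbWW=4 HHMmBbWw=8 HHMmBbww=4 HHMmbbWW=2 HHMmbbWw=4 HHMmbbww=2 HHmmBBWW=2 HHmmBBWw=4 HHmmBBww=2 HHmmBbWW=4 HHmmBbWw=8 HHmmBbww=4 HHmmbbWW=2 HHmmbbWw=4 HHmmbbww=2 HhMmBBWW=4 HhMmBBWw=8 HhMmBBww=4 HhMmBbWW=8 HhMmBbWw=16 HhMmBbww=8 HhMmbbWW=4 HhMmbbWw=8 HhMmbbww=4 HhmmBBWW=4 HhmmBBWw=8 HhmmBBww=4 HhmmBbWW=8 HhmmBbWw=16 HhmmBbww=8 HhmmbbWW=4 HhmmbbWw=8 Hhmmbbww=4 hhMmBBWW=2 hhMmBBWw=4 hhMmBBww=2 hhMmBbWW=4 hhMmBbWw=8 hhMmBbww=4 hhMmbbWW=2 hhMmbbWw=4 hhMmbbww=2 hhmmBBWW=2 hhmmBBWw=4 hhmmBBww=2 hhmmBbWW=4 hhmmBbWw=8 hhmmBbww=4 hhmmbbWW=2 hhmmbbWw=4 hhmmbbww=2
hhMmBBww hits 2/256; gcd=2; 2÷2/256÷2 = 1/128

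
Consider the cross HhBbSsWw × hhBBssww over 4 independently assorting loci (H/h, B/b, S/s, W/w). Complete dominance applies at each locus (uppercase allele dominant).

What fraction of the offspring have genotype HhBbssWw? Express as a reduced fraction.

HhBbSsWw gametes: HBSW×1, HBSw×1, HBsW×1, HBsw×1, HbSW×1, HbSw×1, HbsW×1, Hbsw×1, hBSW×1, hBSw×1, hBsW×1, hBsw×1, hbSW×1, hbSw×1, hbsW×1, hbsw×1
hhBBssww gametes: hBsw×16
HhBbSsWw×hhBBssww grid (16·16=256): HhBBSsWw=16 HhBBSsww=16 HhBBssWw=16 HhBBssww=16 HhBbSsWw=16 HhBbSsww=16 HhBbssWw=16 HhBbssww=16 hhBBSsWw=16 hhBBSsww=16 hhBBssWw=16 hhBBssww=16 hhBbSsWw=16 hhBbSsww=16 hhBbssWw=16 hhBbssww=16
HhBbssWw hits 16/256; gcd=16; 16÷16/256÷16 = 1/16

P(HhBbssWw) = 1/16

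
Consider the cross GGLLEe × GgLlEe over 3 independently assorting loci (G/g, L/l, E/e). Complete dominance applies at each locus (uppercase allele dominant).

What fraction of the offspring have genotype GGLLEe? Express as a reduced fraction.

P(GGLLEe) = 1/8

GGLLEe gametes: GLE×4, GLe×4
GgLlEe gametes: GLE×1, GLe×1, GlE×1, Gle×1, gLE×1, gLe×1, glE×1, gle×1
GGLLEe×GgLlEe grid (8·8=64): GGLLEE=4 GGLLEe=8 GGLLee=4 GGLlEE=4 GGLlEe=8 GGLlee=4 GgLLEE=4 GgLLEe=8 GgLLee=4 GgLlEE=4 GgLlEe=8 GgLlee=4
GGLLEe hits 8/64; gcd=8; 8÷8/64÷8 = 1/8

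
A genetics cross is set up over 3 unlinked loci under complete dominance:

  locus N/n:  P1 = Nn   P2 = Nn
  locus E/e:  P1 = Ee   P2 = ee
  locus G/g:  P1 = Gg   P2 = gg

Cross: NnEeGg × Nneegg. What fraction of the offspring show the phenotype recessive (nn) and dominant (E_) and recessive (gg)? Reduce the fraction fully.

P(nn E_ gg) = 1/16

NnEeGg gametes: NEG×1, NEg×1, NeG×1, Neg×1, nEG×1, nEg×1, neG×1, neg×1
Nneegg gametes: Neg×4, neg×4
NnEeGg×Nneegg grid (8·8=64): NNEeGg=4 NNEegg=4 NNeeGg=4 NNeegg=4 NnEeGg=8 NnEegg=8 NneeGg=8 Nneegg=8 nnEeGg=4 nnEegg=4 nneeGg=4 nneegg=4
nn E_ gg hits 4/64; gcd=4; 4÷4/64÷4 = 1/16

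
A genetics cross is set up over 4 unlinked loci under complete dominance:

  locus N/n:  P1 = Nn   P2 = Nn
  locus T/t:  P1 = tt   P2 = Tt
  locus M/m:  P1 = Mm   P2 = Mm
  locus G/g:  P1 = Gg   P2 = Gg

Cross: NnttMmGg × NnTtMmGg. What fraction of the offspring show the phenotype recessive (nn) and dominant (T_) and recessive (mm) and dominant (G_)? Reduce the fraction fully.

P(nn T_ mm G_) = 3/128

NnttMmGg gametes: NtMG×2, NtMg×2, NtmG×2, Ntmg×2, ntMG×2, ntMg×2, ntmG×2, ntmg×2
NnTtMmGg gametes: NTMG×1, NTMg×1, NTmG×1, NTmg×1, NtMG×1, NtMg×1, NtmG×1, Ntmg×1, nTMG×1, nTMg×1, nTmG×1, nTmg×1, ntMG×1, ntMg×1, ntmG×1, ntmg×1
NnttMmGg×NnTtMmGg grid (16·16=256): NNTtMMGG=2 NNTtMMGg=4 NNTtMMgg=2 NNTtMmGG=4 NNTtMmGg=8 NNTtMmgg=4 NNTtmmGG=2 NNTtmmGg=4 NNTtmmgg=2 NNttMMGG=2 NNttMMGg=4 NNttMMgg=2 NNttMmGG=4 NNttMmGg=8 NNttMmgg=4 NNttmmGG=2 NNttmmGg=4 NNttmmgg=2 NnTtMMGG=4 NnTtMMGg=8 NnTtMMgg=4 NnTtMmGG=8 NnTtMmGg=16 NnTtMmgg=8 NnTtmmGG=4 NnTtmmGg=8 NnTtmmgg=4 NnttMMGG=4 NnttMMGg=8 NnttMMgg=4 NnttMmGG=8 NnttMmGg=16 NnttMmgg=8 NnttmmGG=4 NnttmmGg=8 Nnttmmgg=4 nnTtMMGG=2 nnTtMMGg=4 nnTtMMgg=2 nnTtMmGG=4 nnTtMmGg=8 nnTtMmgg=4 nnTtmmGG=2 nnTtmmGg=4 nnTtmmgg=2 nnttMMGG=2 nnttMMGg=4 nnttMMgg=2 nnttMmGG=4 nnttMmGg=8 nnttMmgg=4 nnttmmGG=2 nnttmmGg=4 nnttmmgg=2
nn T_ mm G_ hits 6/256; gcd=2; 6÷2/256÷2 = 3/128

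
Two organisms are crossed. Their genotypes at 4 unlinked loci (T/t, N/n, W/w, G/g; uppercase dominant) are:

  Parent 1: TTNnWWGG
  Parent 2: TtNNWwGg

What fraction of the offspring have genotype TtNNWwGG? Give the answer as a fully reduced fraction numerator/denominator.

P(TtNNWwGG) = 1/16

TTNnWWGG gametes: TNWG×8, TnWG×8
TtNNWwGg gametes: TNWG×2, TNWg×2, TNwG×2, TNwg×2, tNWG×2, tNWg×2, tNwG×2, tNwg×2
TTNnWWGG×TtNNWwGg grid (16·16=256): TTNNWWGG=16 TTNNWWGg=16 TTNNWwGG=16 TTNNWwGg=16 TTNnWWGG=16 TTNnWWGg=16 TTNnWwGG=16 TTNnWwGg=16 TtNNWWGG=16 TtNNWWGg=16 TtNNWwGG=16 TtNNWwGg=16 TtNnWWGG=16 TtNnWWGg=16 TtNnWwGG=16 TtNnWwGg=16
TtNNWwGG hits 16/256; gcd=16; 16÷16/256÷16 = 1/16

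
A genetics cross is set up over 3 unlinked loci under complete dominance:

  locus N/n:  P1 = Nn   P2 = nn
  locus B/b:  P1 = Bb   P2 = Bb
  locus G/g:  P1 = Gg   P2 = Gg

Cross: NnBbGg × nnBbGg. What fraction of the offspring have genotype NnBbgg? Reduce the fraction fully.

NnBbGg gametes: NBG×1, NBg×1, NbG×1, Nbg×1, nBG×1, nBg×1, nbG×1, nbg×1
nnBbGg gametes: nBG×2, nBg×2, nbG×2, nbg×2
NnBbGg×nnBbGg grid (8·8=64): NnBBGG=2 NnBBGg=4 NnBBgg=2 NnBbGG=4 NnBbGg=8 NnBbgg=4 NnbbGG=2 NnbbGg=4 Nnbbgg=2 nnBBGG=2 nnBBGg=4 nnBBgg=2 nnBbGG=4 nnBbGg=8 nnBbgg=4 nnbbGG=2 nnbbGg=4 nnbbgg=2
NnBbgg hits 4/64; gcd=4; 4÷4/64÷4 = 1/16

P(NnBbgg) = 1/16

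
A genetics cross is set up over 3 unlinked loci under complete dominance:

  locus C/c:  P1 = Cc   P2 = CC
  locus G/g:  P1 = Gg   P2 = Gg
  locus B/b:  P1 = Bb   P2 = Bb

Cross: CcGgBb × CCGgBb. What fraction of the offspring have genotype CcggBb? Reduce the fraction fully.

P(CcggBb) = 1/16

CcGgBb gametes: CGB×1, CGb×1, CgB×1, Cgb×1, cGB×1, cGb×1, cgB×1, cgb×1
CCGgBb gametes: CGB×2, CGb×2, CgB×2, Cgb×2
CcGgBb×CCGgBb grid (8·8=64): CCGGBB=2 CCGGBb=4 CCGGbb=2 CCGgBB=4 CCGgBb=8 CCGgbb=4 CCggBB=2 CCggBb=4 CCggbb=2 CcGGBB=2 CcGGBb=4 CcGGbb=2 CcGgBB=4 CcGgBb=8 CcGgbb=4 CcggBB=2 CcggBb=4 Ccggbb=2
CcggBb hits 4/64; gcd=4; 4÷4/64÷4 = 1/16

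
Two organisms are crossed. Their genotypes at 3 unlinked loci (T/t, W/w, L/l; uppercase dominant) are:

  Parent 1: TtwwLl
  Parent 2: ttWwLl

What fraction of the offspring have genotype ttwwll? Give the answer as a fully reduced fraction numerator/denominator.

TtwwLl gametes: TwL×2, Twl×2, twL×2, twl×2
ttWwLl gametes: tWL×2, tWl×2, twL×2, twl×2
TtwwLl×ttWwLl grid (8·8=64): TtWwLL=4 TtWwLl=8 TtWwll=4 TtwwLL=4 TtwwLl=8 Ttwwll=4 ttWwLL=4 ttWwLl=8 ttWwll=4 ttwwLL=4 ttwwLl=8 ttwwll=4
ttwwll hits 4/64; gcd=4; 4÷4/64÷4 = 1/16

P(ttwwll) = 1/16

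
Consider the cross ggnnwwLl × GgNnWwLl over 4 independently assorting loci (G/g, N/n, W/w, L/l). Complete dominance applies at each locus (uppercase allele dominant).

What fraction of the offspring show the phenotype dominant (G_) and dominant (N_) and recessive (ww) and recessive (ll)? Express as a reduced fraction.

P(G_ N_ ww ll) = 1/32

ggnnwwLl gametes: gnwL×8, gnwl×8
GgNnWwLl gametes: GNWL×1, GNWl×1, GNwL×1, GNwl×1, GnWL×1, GnWl×1, GnwL×1, Gnwl×1, gNWL×1, gNWl×1, gNwL×1, gNwl×1, gnWL×1, gnWl×1, gnwL×1, gnwl×1
ggnnwwLl×GgNnWwLl grid (16·16=256): GgNnWwLL=8 GgNnWwLl=16 GgNnWwll=8 GgNnwwLL=8 GgNnwwLl=16 GgNnwwll=8 GgnnWwLL=8 GgnnWwLl=16 GgnnWwll=8 GgnnwwLL=8 GgnnwwLl=16 Ggnnwwll=8 ggNnWwLL=8 ggNnWwLl=16 ggNnWwll=8 ggNnwwLL=8 ggNnwwLl=16 ggNnwwll=8 ggnnWwLL=8 ggnnWwLl=16 ggnnWwll=8 ggnnwwLL=8 ggnnwwLl=16 ggnnwwll=8
G_ N_ ww ll hits 8/256; gcd=8; 8÷8/256÷8 = 1/32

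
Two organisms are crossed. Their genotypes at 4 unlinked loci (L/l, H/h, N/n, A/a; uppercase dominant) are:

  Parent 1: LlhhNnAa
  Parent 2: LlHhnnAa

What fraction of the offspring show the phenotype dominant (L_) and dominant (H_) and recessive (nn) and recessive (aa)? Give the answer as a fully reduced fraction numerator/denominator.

LlhhNnAa gametes: LhNA×2, LhNa×2, LhnA×2, Lhna×2, lhNA×2, lhNa×2, lhnA×2, lhna×2
LlHhnnAa gametes: LHnA×2, LHna×2, LhnA×2, Lhna×2, lHnA×2, lHna×2, lhnA×2, lhna×2
LlhhNnAa×LlHhnnAa grid (16·16=256): LLHhNnAA=4 LLHhNnAa=8 LLHhNnaa=4 LLHhnnAA=4 LLHhnnAa=8 LLHhnnaa=4 LLhhNnAA=4 LLhhNnAa=8 LLhhNnaa=4 LLhhnnAA=4 LLhhnnAa=8 LLhhnnaa=4 LlHhNnAA=8 LlHhNnAa=16 LlHhNnaa=8 LlHhnnAA=8 LlHhnnAa=16 LlHhnnaa=8 LlhhNnAA=8 LlhhNnAa=16 LlhhNnaa=8 LlhhnnAA=8 LlhhnnAa=16 Llhhnnaa=8 llHhNnAA=4 llHhNnAa=8 llHhNnaa=4 llHhnnAA=4 llHhnnAa=8 llHhnnaa=4 llhhNnAA=4 llhhNnAa=8 llhhNnaa=4 llhhnnAA=4 llhhnnAa=8 llhhnnaa=4
L_ H_ nn aa hits 12/256; gcd=4; 12÷4/256÷4 = 3/64

P(L_ H_ nn aa) = 3/64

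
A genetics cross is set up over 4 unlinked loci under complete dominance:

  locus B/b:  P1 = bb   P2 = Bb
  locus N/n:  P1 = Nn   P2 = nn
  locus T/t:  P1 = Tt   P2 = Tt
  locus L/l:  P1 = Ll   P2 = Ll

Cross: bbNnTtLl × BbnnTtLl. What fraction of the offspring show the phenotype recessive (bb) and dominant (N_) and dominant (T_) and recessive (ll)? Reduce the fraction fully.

bbNnTtLl gametes: bNTL×2, bNTl×2, bNtL×2, bNtl×2, bnTL×2, bnTl×2, bntL×2, bntl×2
BbnnTtLl gametes: BnTL×2, BnTl×2, BntL×2, Bntl×2, bnTL×2, bnTl×2, bntL×2, bntl×2
bbNnTtLl×BbnnTtLl grid (16·16=256): BbNnTTLL=4 BbNnTTLl=8 BbNnTTll=4 BbNnTtLL=8 BbNnTtLl=16 BbNnTtll=8 BbNnttLL=4 BbNnttLl=8 BbNnttll=4 BbnnTTLL=4 BbnnTTLl=8 BbnnTTll=4 BbnnTtLL=8 BbnnTtLl=16 BbnnTtll=8 BbnnttLL=4 BbnnttLl=8 Bbnnttll=4 bbNnTTLL=4 bbNnTTLl=8 bbNnTTll=4 bbNnTtLL=8 bbNnTtLl=16 bbNnTtll=8 bbNnttLL=4 bbNnttLl=8 bbNnttll=4 bbnnTTLL=4 bbnnTTLl=8 bbnnTTll=4 bbnnTtLL=8 bbnnTtLl=16 bbnnTtll=8 bbnnttLL=4 bbnnttLl=8 bbnnttll=4
bb N_ T_ ll hits 12/256; gcd=4; 12÷4/256÷4 = 3/64

P(bb N_ T_ ll) = 3/64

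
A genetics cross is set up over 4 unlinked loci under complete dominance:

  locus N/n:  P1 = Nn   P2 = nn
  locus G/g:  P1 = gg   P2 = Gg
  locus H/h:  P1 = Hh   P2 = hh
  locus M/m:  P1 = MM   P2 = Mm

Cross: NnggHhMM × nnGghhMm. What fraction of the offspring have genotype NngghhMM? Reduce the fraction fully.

NnggHhMM gametes: NgHM×4, NghM×4, ngHM×4, nghM×4
nnGghhMm gametes: nGhM×4, nGhm×4, nghM×4, nghm×4
NnggHhMM×nnGghhMm grid (16·16=256): NnGgHhMM=16 NnGgHhMm=16 NnGghhMM=16 NnGghhMm=16 NnggHhMM=16 NnggHhMm=16 NngghhMM=16 NngghhMm=16 nnGgHhMM=16 nnGgHhMm=16 nnGghhMM=16 nnGghhMm=16 nnggHhMM=16 nnggHhMm=16 nngghhMM=16 nngghhMm=16
NngghhMM hits 16/256; gcd=16; 16÷16/256÷16 = 1/16

P(NngghhMM) = 1/16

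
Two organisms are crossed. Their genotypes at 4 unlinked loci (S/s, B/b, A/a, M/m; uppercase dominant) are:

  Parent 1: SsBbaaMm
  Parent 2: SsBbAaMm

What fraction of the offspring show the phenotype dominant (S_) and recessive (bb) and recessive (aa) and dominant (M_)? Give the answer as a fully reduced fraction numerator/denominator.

SsBbaaMm gametes: SBaM×2, SBam×2, SbaM×2, Sbam×2, sBaM×2, sBam×2, sbaM×2, sbam×2
SsBbAaMm gametes: SBAM×1, SBAm×1, SBaM×1, SBam×1, SbAM×1, SbAm×1, SbaM×1, Sbam×1, sBAM×1, sBAm×1, sBaM×1, sBam×1, sbAM×1, sbAm×1, sbaM×1, sbam×1
SsBbaaMm×SsBbAaMm grid (16·16=256): SSBBAaMM=2 SSBBAaMm=4 SSBBAamm=2 SSBBaaMM=2 SSBBaaMm=4 SSBBaamm=2 SSBbAaMM=4 SSBbAaMm=8 SSBbAamm=4 SSBbaaMM=4 SSBbaaMm=8 SSBbaamm=4 SSbbAaMM=2 SSbbAaMm=4 SSbbAamm=2 SSbbaaMM=2 SSbbaaMm=4 SSbbaamm=2 SsBBAaMM=4 SsBBAaMm=8 SsBBAamm=4 SsBBaaMM=4 SsBBaaMm=8 SsBBaamm=4 SsBbAaMM=8 SsBbAaMm=16 SsBbAamm=8 SsBbaaMM=8 SsBbaaMm=16 SsBbaamm=8 SsbbAaMM=4 SsbbAaMm=8 SsbbAamm=4 SsbbaaMM=4 SsbbaaMm=8 Ssbbaamm=4 ssBBAaMM=2 ssBBAaMm=4 ssBBAamm=2 ssBBaaMM=2 ssBBaaMm=4 ssBBaamm=2 ssBbAaMM=4 ssBbAaMm=8 ssBbAamm=4 ssBbaaMM=4 ssBbaaMm=8 ssBbaamm=4 ssbbAaMM=2 ssbbAaMm=4 ssbbAamm=2 ssbbaaMM=2 ssbbaaMm=4 ssbbaamm=2
S_ bb aa M_ hits 18/256; gcd=2; 18÷2/256÷2 = 9/128

P(S_ bb aa M_) = 9/128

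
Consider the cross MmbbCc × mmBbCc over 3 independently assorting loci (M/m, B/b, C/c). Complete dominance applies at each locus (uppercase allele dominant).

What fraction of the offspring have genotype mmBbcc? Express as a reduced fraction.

P(mmBbcc) = 1/16

MmbbCc gametes: MbC×2, Mbc×2, mbC×2, mbc×2
mmBbCc gametes: mBC×2, mBc×2, mbC×2, mbc×2
MmbbCc×mmBbCc grid (8·8=64): MmBbCC=4 MmBbCc=8 MmBbcc=4 MmbbCC=4 MmbbCc=8 Mmbbcc=4 mmBbCC=4 mmBbCc=8 mmBbcc=4 mmbbCC=4 mmbbCc=8 mmbbcc=4
mmBbcc hits 4/64; gcd=4; 4÷4/64÷4 = 1/16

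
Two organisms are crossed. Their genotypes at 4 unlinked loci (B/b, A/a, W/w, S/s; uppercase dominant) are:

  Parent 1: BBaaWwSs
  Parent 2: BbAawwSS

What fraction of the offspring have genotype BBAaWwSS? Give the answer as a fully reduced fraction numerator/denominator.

P(BBAaWwSS) = 1/16

BBaaWwSs gametes: BaWS×4, BaWs×4, BawS×4, Baws×4
BbAawwSS gametes: BAwS×4, BawS×4, bAwS×4, bawS×4
BBaaWwSs×BbAawwSS grid (16·16=256): BBAaWwSS=16 BBAaWwSs=16 BBAawwSS=16 BBAawwSs=16 BBaaWwSS=16 BBaaWwSs=16 BBaawwSS=16 BBaawwSs=16 BbAaWwSS=16 BbAaWwSs=16 BbAawwSS=16 BbAawwSs=16 BbaaWwSS=16 BbaaWwSs=16 BbaawwSS=16 BbaawwSs=16
BBAaWwSS hits 16/256; gcd=16; 16÷16/256÷16 = 1/16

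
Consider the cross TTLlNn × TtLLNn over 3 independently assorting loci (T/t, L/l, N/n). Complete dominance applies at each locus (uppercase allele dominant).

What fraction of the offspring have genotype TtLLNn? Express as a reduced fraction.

TTLlNn gametes: TLN×2, TLn×2, TlN×2, Tln×2
TtLLNn gametes: TLN×2, TLn×2, tLN×2, tLn×2
TTLlNn×TtLLNn grid (8·8=64): TTLLNN=4 TTLLNn=8 TTLLnn=4 TTLlNN=4 TTLlNn=8 TTLlnn=4 TtLLNN=4 TtLLNn=8 TtLLnn=4 TtLlNN=4 TtLlNn=8 TtLlnn=4
TtLLNn hits 8/64; gcd=8; 8÷8/64÷8 = 1/8

P(TtLLNn) = 1/8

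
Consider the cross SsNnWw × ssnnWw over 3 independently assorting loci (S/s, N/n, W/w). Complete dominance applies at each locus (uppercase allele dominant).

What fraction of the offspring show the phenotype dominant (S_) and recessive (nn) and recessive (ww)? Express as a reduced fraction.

SsNnWw gametes: SNW×1, SNw×1, SnW×1, Snw×1, sNW×1, sNw×1, snW×1, snw×1
ssnnWw gametes: snW×4, snw×4
SsNnWw×ssnnWw grid (8·8=64): SsNnWW=4 SsNnWw=8 SsNnww=4 SsnnWW=4 SsnnWw=8 Ssnnww=4 ssNnWW=4 ssNnWw=8 ssNnww=4 ssnnWW=4 ssnnWw=8 ssnnww=4
S_ nn ww hits 4/64; gcd=4; 4÷4/64÷4 = 1/16

P(S_ nn ww) = 1/16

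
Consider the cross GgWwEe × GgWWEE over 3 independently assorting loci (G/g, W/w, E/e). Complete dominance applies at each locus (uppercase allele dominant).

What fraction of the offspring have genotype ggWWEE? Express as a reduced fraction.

P(ggWWEE) = 1/16

GgWwEe gametes: GWE×1, GWe×1, GwE×1, Gwe×1, gWE×1, gWe×1, gwE×1, gwe×1
GgWWEE gametes: GWE×4, gWE×4
GgWwEe×GgWWEE grid (8·8=64): GGWWEE=4 GGWWEe=4 GGWwEE=4 GGWwEe=4 GgWWEE=8 GgWWEe=8 GgWwEE=8 GgWwEe=8 ggWWEE=4 ggWWEe=4 ggWwEE=4 ggWwEe=4
ggWWEE hits 4/64; gcd=4; 4÷4/64÷4 = 1/16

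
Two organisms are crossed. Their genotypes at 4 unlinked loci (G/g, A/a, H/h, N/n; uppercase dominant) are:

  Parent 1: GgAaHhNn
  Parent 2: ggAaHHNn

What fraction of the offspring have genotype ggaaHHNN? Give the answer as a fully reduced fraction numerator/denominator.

GgAaHhNn gametes: GAHN×1, GAHn×1, GAhN×1, GAhn×1, GaHN×1, GaHn×1, GahN×1, Gahn×1, gAHN×1, gAHn×1, gAhN×1, gAhn×1, gaHN×1, gaHn×1, gahN×1, gahn×1
ggAaHHNn gametes: gAHN×4, gAHn×4, gaHN×4, gaHn×4
GgAaHhNn×ggAaHHNn grid (16·16=256): GgAAHHNN=4 GgAAHHNn=8 GgAAHHnn=4 GgAAHhNN=4 GgAAHhNn=8 GgAAHhnn=4 GgAaHHNN=8 GgAaHHNn=16 GgAaHHnn=8 GgAaHhNN=8 GgAaHhNn=16 GgAaHhnn=8 GgaaHHNN=4 GgaaHHNn=8 GgaaHHnn=4 GgaaHhNN=4 GgaaHhNn=8 GgaaHhnn=4 ggAAHHNN=4 ggAAHHNn=8 ggAAHHnn=4 ggAAHhNN=4 ggAAHhNn=8 ggAAHhnn=4 ggAaHHNN=8 ggAaHHNn=16 ggAaHHnn=8 ggAaHhNN=8 ggAaHhNn=16 ggAaHhnn=8 ggaaHHNN=4 ggaaHHNn=8 ggaaHHnn=4 ggaaHhNN=4 ggaaHhNn=8 ggaaHhnn=4
ggaaHHNN hits 4/256; gcd=4; 4÷4/256÷4 = 1/64

P(ggaaHHNN) = 1/64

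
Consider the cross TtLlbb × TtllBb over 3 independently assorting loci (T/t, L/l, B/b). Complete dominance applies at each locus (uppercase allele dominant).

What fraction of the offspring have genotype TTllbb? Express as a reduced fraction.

P(TTllbb) = 1/16

TtLlbb gametes: TLb×2, Tlb×2, tLb×2, tlb×2
TtllBb gametes: TlB×2, Tlb×2, tlB×2, tlb×2
TtLlbb×TtllBb grid (8·8=64): TTLlBb=4 TTLlbb=4 TTllBb=4 TTllbb=4 TtLlBb=8 TtLlbb=8 TtllBb=8 Ttllbb=8 ttLlBb=4 ttLlbb=4 ttllBb=4 ttllbb=4
TTllbb hits 4/64; gcd=4; 4÷4/64÷4 = 1/16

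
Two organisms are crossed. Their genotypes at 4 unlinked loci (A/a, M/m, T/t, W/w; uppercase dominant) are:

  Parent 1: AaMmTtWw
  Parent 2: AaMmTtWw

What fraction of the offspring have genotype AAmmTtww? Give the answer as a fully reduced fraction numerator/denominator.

P(AAmmTtww) = 1/128

AaMmTtWw gametes: AMTW×1, AMTw×1, AMtW×1, AMtw×1, AmTW×1, AmTw×1, AmtW×1, Amtw×1, aMTW×1, aMTw×1, aMtW×1, aMtw×1, amTW×1, amTw×1, amtW×1, amtw×1
AaMmTtWw gametes: AMTW×1, AMTw×1, AMtW×1, AMtw×1, AmTW×1, AmTw×1, AmtW×1, Amtw×1, aMTW×1, aMTw×1, aMtW×1, aMtw×1, amTW×1, amTw×1, amtW×1, amtw×1
AaMmTtWw×AaMmTtWw grid (16·16=256): AAMMTTWW=1 AAMMTTWw=2 AAMMTTww=1 AAMMTtWW=2 AAMMTtWw=4 AAMMTtww=2 AAMMttWW=1 AAMMttWw=2 AAMMttww=1 AAMmTTWW=2 AAMmTTWw=4 AAMmTTww=2 AAMmTtWW=4 AAMmTtWw=8 AAMmTtww=4 AAMmttWW=2 AAMmttWw=4 AAMmttww=2 AAmmTTWW=1 AAmmTTWw=2 AAmmTTww=1 AAmmTtWW=2 AAmmTtWw=4 AAmmTtww=2 AAmmttWW=1 AAmmttWw=2 AAmmttww=1 AaMMTTWW=2 AaMMTTWw=4 AaMMTTww=2 AaMMTtWW=4 AaMMTtWw=8 AaMMTtww=4 AaMMttWW=2 AaMMttWw=4 AaMMttww=2 AaMmTTWW=4 AaMmTTWw=8 AaMmTTww=4 AaMmTtWW=8 AaMmTtWw=16 AaMmTtww=8 AaMmttWW=4 AaMmttWw=8 AaMmttww=4 AammTTWW=2 AammTTWw=4 AammTTww=2 AammTtWW=4 AammTtWw=8 AammTtww=4 AammttWW=2 AammttWw=4 Aammttww=2 aaMMTTWW=1 aaMMTTWw=2 aaMMTTww=1 aaMMTtWW=2 aaMMTtWw=4 aaMMTtww=2 aaMMttWW=1 aaMMttWw=2 aaMMttww=1 aaMmTTWW=2 aaMmTTWw=4 aaMmTTww=2 aaMmTtWW=4 aaMmTtWw=8 aaMmTtww=4 aaMmttWW=2 aaMmttWw=4 aaMmttww=2 aammTTWW=1 aammTTWw=2 aammTTww=1 aammTtWW=2 aammTtWw=4 aammTtww=2 aammttWW=1 aammttWw=2 aammttww=1
AAmmTtww hits 2/256; gcd=2; 2÷2/256÷2 = 1/128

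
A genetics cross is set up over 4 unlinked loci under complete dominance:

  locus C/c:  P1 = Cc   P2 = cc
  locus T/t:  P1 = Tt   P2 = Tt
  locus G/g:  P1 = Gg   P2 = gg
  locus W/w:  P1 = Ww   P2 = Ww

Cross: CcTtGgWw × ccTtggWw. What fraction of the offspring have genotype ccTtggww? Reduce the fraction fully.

CcTtGgWw gametes: CTGW×1, CTGw×1, CTgW×1, CTgw×1, CtGW×1, CtGw×1, CtgW×1, Ctgw×1, cTGW×1, cTGw×1, cTgW×1, cTgw×1, ctGW×1, ctGw×1, ctgW×1, ctgw×1
ccTtggWw gametes: cTgW×4, cTgw×4, ctgW×4, ctgw×4
CcTtGgWw×ccTtggWw grid (16·16=256): CcTTGgWW=4 CcTTGgWw=8 CcTTGgww=4 CcTTggWW=4 CcTTggWw=8 CcTTggww=4 CcTtGgWW=8 CcTtGgWw=16 CcTtGgww=8 CcTtggWW=8 CcTtggWw=16 CcTtggww=8 CcttGgWW=4 CcttGgWw=8 CcttGgww=4 CcttggWW=4 CcttggWw=8 Ccttggww=4 ccTTGgWW=4 ccTTGgWw=8 ccTTGgww=4 ccTTggWW=4 ccTTggWw=8 ccTTggww=4 ccTtGgWW=8 ccTtGgWw=16 ccTtGgww=8 ccTtggWW=8 ccTtggWw=16 ccTtggww=8 ccttGgWW=4 ccttGgWw=8 ccttGgww=4 ccttggWW=4 ccttggWw=8 ccttggww=4
ccTtggww hits 8/256; gcd=8; 8÷8/256÷8 = 1/32

P(ccTtggww) = 1/32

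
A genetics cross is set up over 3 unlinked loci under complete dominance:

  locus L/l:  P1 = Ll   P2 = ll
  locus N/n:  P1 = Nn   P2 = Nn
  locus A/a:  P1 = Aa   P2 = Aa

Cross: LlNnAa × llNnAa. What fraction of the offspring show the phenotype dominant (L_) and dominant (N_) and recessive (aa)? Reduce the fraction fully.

LlNnAa gametes: LNA×1, LNa×1, LnA×1, Lna×1, lNA×1, lNa×1, lnA×1, lna×1
llNnAa gametes: lNA×2, lNa×2, lnA×2, lna×2
LlNnAa×llNnAa grid (8·8=64): LlNNAA=2 LlNNAa=4 LlNNaa=2 LlNnAA=4 LlNnAa=8 LlNnaa=4 LlnnAA=2 LlnnAa=4 Llnnaa=2 llNNAA=2 llNNAa=4 llNNaa=2 llNnAA=4 llNnAa=8 llNnaa=4 llnnAA=2 llnnAa=4 llnnaa=2
L_ N_ aa hits 6/64; gcd=2; 6÷2/64÷2 = 3/32

P(L_ N_ aa) = 3/32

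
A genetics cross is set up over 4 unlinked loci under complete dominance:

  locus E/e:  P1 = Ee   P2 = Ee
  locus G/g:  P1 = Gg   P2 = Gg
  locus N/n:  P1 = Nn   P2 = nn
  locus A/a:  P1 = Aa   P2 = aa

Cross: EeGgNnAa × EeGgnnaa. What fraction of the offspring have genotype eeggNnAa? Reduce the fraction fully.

EeGgNnAa gametes: EGNA×1, EGNa×1, EGnA×1, EGna×1, EgNA×1, EgNa×1, EgnA×1, Egna×1, eGNA×1, eGNa×1, eGnA×1, eGna×1, egNA×1, egNa×1, egnA×1, egna×1
EeGgnnaa gametes: EGna×4, Egna×4, eGna×4, egna×4
EeGgNnAa×EeGgnnaa grid (16·16=256): EEGGNnAa=4 EEGGNnaa=4 EEGGnnAa=4 EEGGnnaa=4 EEGgNnAa=8 EEGgNnaa=8 EEGgnnAa=8 EEGgnnaa=8 EEggNnAa=4 EEggNnaa=4 EEggnnAa=4 EEggnnaa=4 EeGGNnAa=8 EeGGNnaa=8 EeGGnnAa=8 EeGGnnaa=8 EeGgNnAa=16 EeGgNnaa=16 EeGgnnAa=16 EeGgnnaa=16 EeggNnAa=8 EeggNnaa=8 EeggnnAa=8 Eeggnnaa=8 eeGGNnAa=4 eeGGNnaa=4 eeGGnnAa=4 eeGGnnaa=4 eeGgNnAa=8 eeGgNnaa=8 eeGgnnAa=8 eeGgnnaa=8 eeggNnAa=4 eeggNnaa=4 eeggnnAa=4 eeggnnaa=4
eeggNnAa hits 4/256; gcd=4; 4÷4/256÷4 = 1/64

P(eeggNnAa) = 1/64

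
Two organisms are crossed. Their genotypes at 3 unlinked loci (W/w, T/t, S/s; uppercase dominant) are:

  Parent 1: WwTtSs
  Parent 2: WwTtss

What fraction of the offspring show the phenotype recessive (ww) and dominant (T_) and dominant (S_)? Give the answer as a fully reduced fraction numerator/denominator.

P(ww T_ S_) = 3/32

WwTtSs gametes: WTS×1, WTs×1, WtS×1, Wts×1, wTS×1, wTs×1, wtS×1, wts×1
WwTtss gametes: WTs×2, Wts×2, wTs×2, wts×2
WwTtSs×WwTtss grid (8·8=64): WWTTSs=2 WWTTss=2 WWTtSs=4 WWTtss=4 WWttSs=2 WWttss=2 WwTTSs=4 WwTTss=4 WwTtSs=8 WwTtss=8 WwttSs=4 Wwttss=4 wwTTSs=2 wwTTss=2 wwTtSs=4 wwTtss=4 wwttSs=2 wwttss=2
ww T_ S_ hits 6/64; gcd=2; 6÷2/64÷2 = 3/32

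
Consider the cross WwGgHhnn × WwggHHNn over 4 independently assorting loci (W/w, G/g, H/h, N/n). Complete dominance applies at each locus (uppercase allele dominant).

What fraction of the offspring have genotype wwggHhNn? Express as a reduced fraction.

P(wwggHhNn) = 1/32

WwGgHhnn gametes: WGHn×2, WGhn×2, WgHn×2, Wghn×2, wGHn×2, wGhn×2, wgHn×2, wghn×2
WwggHHNn gametes: WgHN×4, WgHn×4, wgHN×4, wgHn×4
WwGgHhnn×WwggHHNn grid (16·16=256): WWGgHHNn=8 WWGgHHnn=8 WWGgHhNn=8 WWGgHhnn=8 WWggHHNn=8 WWggHHnn=8 WWggHhNn=8 WWggHhnn=8 WwGgHHNn=16 WwGgHHnn=16 WwGgHhNn=16 WwGgHhnn=16 WwggHHNn=16 WwggHHnn=16 WwggHhNn=16 WwggHhnn=16 wwGgHHNn=8 wwGgHHnn=8 wwGgHhNn=8 wwGgHhnn=8 wwggHHNn=8 wwggHHnn=8 wwggHhNn=8 wwggHhnn=8
wwggHhNn hits 8/256; gcd=8; 8÷8/256÷8 = 1/32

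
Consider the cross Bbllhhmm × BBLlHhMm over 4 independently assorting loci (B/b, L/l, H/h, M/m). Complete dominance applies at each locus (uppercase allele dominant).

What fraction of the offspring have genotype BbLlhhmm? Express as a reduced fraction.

P(BbLlhhmm) = 1/16

Bbllhhmm gametes: Blhm×8, blhm×8
BBLlHhMm gametes: BLHM×2, BLHm×2, BLhM×2, BLhm×2, BlHM×2, BlHm×2, BlhM×2, Blhm×2
Bbllhhmm×BBLlHhMm grid (16·16=256): BBLlHhMm=16 BBLlHhmm=16 BBLlhhMm=16 BBLlhhmm=16 BBllHhMm=16 BBllHhmm=16 BBllhhMm=16 BBllhhmm=16 BbLlHhMm=16 BbLlHhmm=16 BbLlhhMm=16 BbLlhhmm=16 BbllHhMm=16 BbllHhmm=16 BbllhhMm=16 Bbllhhmm=16
BbLlhhmm hits 16/256; gcd=16; 16÷16/256÷16 = 1/16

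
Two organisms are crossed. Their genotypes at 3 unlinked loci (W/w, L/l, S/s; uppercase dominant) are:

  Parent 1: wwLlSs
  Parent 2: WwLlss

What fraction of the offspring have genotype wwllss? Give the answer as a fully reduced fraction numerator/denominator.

wwLlSs gametes: wLS×2, wLs×2, wlS×2, wls×2
WwLlss gametes: WLs×2, Wls×2, wLs×2, wls×2
wwLlSs×WwLlss grid (8·8=64): WwLLSs=4 WwLLss=4 WwLlSs=8 WwLlss=8 WwllSs=4 Wwllss=4 wwLLSs=4 wwLLss=4 wwLlSs=8 wwLlss=8 wwllSs=4 wwllss=4
wwllss hits 4/64; gcd=4; 4÷4/64÷4 = 1/16

P(wwllss) = 1/16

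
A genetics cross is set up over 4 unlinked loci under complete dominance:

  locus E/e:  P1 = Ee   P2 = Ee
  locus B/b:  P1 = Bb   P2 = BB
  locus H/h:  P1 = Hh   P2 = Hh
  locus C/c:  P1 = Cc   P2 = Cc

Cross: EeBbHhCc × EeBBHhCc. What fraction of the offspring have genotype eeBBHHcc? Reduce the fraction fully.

EeBbHhCc gametes: EBHC×1, EBHc×1, EBhC×1, EBhc×1, EbHC×1, EbHc×1, EbhC×1, Ebhc×1, eBHC×1, eBHc×1, eBhC×1, eBhc×1, ebHC×1, ebHc×1, ebhC×1, ebhc×1
EeBBHhCc gametes: EBHC×2, EBHc×2, EBhC×2, EBhc×2, eBHC×2, eBHc×2, eBhC×2, eBhc×2
EeBbHhCc×EeBBHhCc grid (16·16=256): EEBBHHCC=2 EEBBHHCc=4 EEBBHHcc=2 EEBBHhCC=4 EEBBHhCc=8 EEBBHhcc=4 EEBBhhCC=2 EEBBhhCc=4 EEBBhhcc=2 EEBbHHCC=2 EEBbHHCc=4 EEBbHHcc=2 EEBbHhCC=4 EEBbHhCc=8 EEBbHhcc=4 EEBbhhCC=2 EEBbhhCc=4 EEBbhhcc=2 EeBBHHCC=4 EeBBHHCc=8 EeBBHHcc=4 EeBBHhCC=8 EeBBHhCc=16 EeBBHhcc=8 EeBBhhCC=4 EeBBhhCc=8 EeBBhhcc=4 EeBbHHCC=4 EeBbHHCc=8 EeBbHHcc=4 EeBbHhCC=8 EeBbHhCc=16 EeBbHhcc=8 EeBbhhCC=4 EeBbhhCc=8 EeBbhhcc=4 eeBBHHCC=2 eeBBHHCc=4 eeBBHHcc=2 eeBBHhCC=4 eeBBHhCc=8 eeBBHhcc=4 eeBBhhCC=2 eeBBhhCc=4 eeBBhhcc=2 eeBbHHCC=2 eeBbHHCc=4 eeBbHHcc=2 eeBbHhCC=4 eeBbHhCc=8 eeBbHhcc=4 eeBbhhCC=2 eeBbhhCc=4 eeBbhhcc=2
eeBBHHcc hits 2/256; gcd=2; 2÷2/256÷2 = 1/128

P(eeBBHHcc) = 1/128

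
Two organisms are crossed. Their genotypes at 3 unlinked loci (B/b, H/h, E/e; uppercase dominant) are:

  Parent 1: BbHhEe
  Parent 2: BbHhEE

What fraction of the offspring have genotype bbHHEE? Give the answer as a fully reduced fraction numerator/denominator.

P(bbHHEE) = 1/32

BbHhEe gametes: BHE×1, BHe×1, BhE×1, Bhe×1, bHE×1, bHe×1, bhE×1, bhe×1
BbHhEE gametes: BHE×2, BhE×2, bHE×2, bhE×2
BbHhEe×BbHhEE grid (8·8=64): BBHHEE=2 BBHHEe=2 BBHhEE=4 BBHhEe=4 BBhhEE=2 BBhhEe=2 BbHHEE=4 BbHHEe=4 BbHhEE=8 BbHhEe=8 BbhhEE=4 BbhhEe=4 bbHHEE=2 bbHHEe=2 bbHhEE=4 bbHhEe=4 bbhhEE=2 bbhhEe=2
bbHHEE hits 2/64; gcd=2; 2÷2/64÷2 = 1/32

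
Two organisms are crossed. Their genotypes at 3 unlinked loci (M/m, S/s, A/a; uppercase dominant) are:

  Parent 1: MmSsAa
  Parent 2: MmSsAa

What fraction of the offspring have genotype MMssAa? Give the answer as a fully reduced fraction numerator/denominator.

MmSsAa gametes: MSA×1, MSa×1, MsA×1, Msa×1, mSA×1, mSa×1, msA×1, msa×1
MmSsAa gametes: MSA×1, MSa×1, MsA×1, Msa×1, mSA×1, mSa×1, msA×1, msa×1
MmSsAa×MmSsAa grid (8·8=64): MMSSAA=1 MMSSAa=2 MMSSaa=1 MMSsAA=2 MMSsAa=4 MMSsaa=2 MMssAA=1 MMssAa=2 MMssaa=1 MmSSAA=2 MmSSAa=4 MmSSaa=2 MmSsAA=4 MmSsAa=8 MmSsaa=4 MmssAA=2 MmssAa=4 Mmssaa=2 mmSSAA=1 mmSSAa=2 mmSSaa=1 mmSsAA=2 mmSsAa=4 mmSsaa=2 mmssAA=1 mmssAa=2 mmssaa=1
MMssAa hits 2/64; gcd=2; 2÷2/64÷2 = 1/32

P(MMssAa) = 1/32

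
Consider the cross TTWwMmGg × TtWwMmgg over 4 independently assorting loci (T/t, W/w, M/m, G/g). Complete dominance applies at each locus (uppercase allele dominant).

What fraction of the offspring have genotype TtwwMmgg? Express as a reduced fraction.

TTWwMmGg gametes: TWMG×2, TWMg×2, TWmG×2, TWmg×2, TwMG×2, TwMg×2, TwmG×2, Twmg×2
TtWwMmgg gametes: TWMg×2, TWmg×2, TwMg×2, Twmg×2, tWMg×2, tWmg×2, twMg×2, twmg×2
TTWwMmGg×TtWwMmgg grid (16·16=256): TTWWMMGg=4 TTWWMMgg=4 TTWWMmGg=8 TTWWMmgg=8 TTWWmmGg=4 TTWWmmgg=4 TTWwMMGg=8 TTWwMMgg=8 TTWwMmGg=16 TTWwMmgg=16 TTWwmmGg=8 TTWwmmgg=8 TTwwMMGg=4 TTwwMMgg=4 TTwwMmGg=8 TTwwMmgg=8 TTwwmmGg=4 TTwwmmgg=4 TtWWMMGg=4 TtWWMMgg=4 TtWWMmGg=8 TtWWMmgg=8 TtWWmmGg=4 TtWWmmgg=4 TtWwMMGg=8 TtWwMMgg=8 TtWwMmGg=16 TtWwMmgg=16 TtWwmmGg=8 TtWwmmgg=8 TtwwMMGg=4 TtwwMMgg=4 TtwwMmGg=8 TtwwMmgg=8 TtwwmmGg=4 Ttwwmmgg=4
TtwwMmgg hits 8/256; gcd=8; 8÷8/256÷8 = 1/32

P(TtwwMmgg) = 1/32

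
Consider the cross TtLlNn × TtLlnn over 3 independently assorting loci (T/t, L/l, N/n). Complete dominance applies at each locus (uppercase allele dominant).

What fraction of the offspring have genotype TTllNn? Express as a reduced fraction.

TtLlNn gametes: TLN×1, TLn×1, TlN×1, Tln×1, tLN×1, tLn×1, tlN×1, tln×1
TtLlnn gametes: TLn×2, Tln×2, tLn×2, tln×2
TtLlNn×TtLlnn grid (8·8=64): TTLLNn=2 TTLLnn=2 TTLlNn=4 TTLlnn=4 TTllNn=2 TTllnn=2 TtLLNn=4 TtLLnn=4 TtLlNn=8 TtLlnn=8 TtllNn=4 Ttllnn=4 ttLLNn=2 ttLLnn=2 ttLlNn=4 ttLlnn=4 ttllNn=2 ttllnn=2
TTllNn hits 2/64; gcd=2; 2÷2/64÷2 = 1/32

P(TTllNn) = 1/32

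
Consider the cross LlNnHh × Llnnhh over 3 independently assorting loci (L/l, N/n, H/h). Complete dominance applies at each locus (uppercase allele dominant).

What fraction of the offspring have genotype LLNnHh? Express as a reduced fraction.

P(LLNnHh) = 1/16

LlNnHh gametes: LNH×1, LNh×1, LnH×1, Lnh×1, lNH×1, lNh×1, lnH×1, lnh×1
Llnnhh gametes: Lnh×4, lnh×4
LlNnHh×Llnnhh grid (8·8=64): LLNnHh=4 LLNnhh=4 LLnnHh=4 LLnnhh=4 LlNnHh=8 LlNnhh=8 LlnnHh=8 Llnnhh=8 llNnHh=4 llNnhh=4 llnnHh=4 llnnhh=4
LLNnHh hits 4/64; gcd=4; 4÷4/64÷4 = 1/16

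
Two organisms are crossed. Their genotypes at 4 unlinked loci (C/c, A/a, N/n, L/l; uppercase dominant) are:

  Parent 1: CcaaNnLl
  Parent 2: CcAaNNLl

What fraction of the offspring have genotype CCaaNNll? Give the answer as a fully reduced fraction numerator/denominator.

CcaaNnLl gametes: CaNL×2, CaNl×2, CanL×2, Canl×2, caNL×2, caNl×2, canL×2, canl×2
CcAaNNLl gametes: CANL×2, CANl×2, CaNL×2, CaNl×2, cANL×2, cANl×2, caNL×2, caNl×2
CcaaNnLl×CcAaNNLl grid (16·16=256): CCAaNNLL=4 CCAaNNLl=8 CCAaNNll=4 CCAaNnLL=4 CCAaNnLl=8 CCAaNnll=4 CCaaNNLL=4 CCaaNNLl=8 CCaaNNll=4 CCaaNnLL=4 CCaaNnLl=8 CCaaNnll=4 CcAaNNLL=8 CcAaNNLl=16 CcAaNNll=8 CcAaNnLL=8 CcAaNnLl=16 CcAaNnll=8 CcaaNNLL=8 CcaaNNLl=16 CcaaNNll=8 CcaaNnLL=8 CcaaNnLl=16 CcaaNnll=8 ccAaNNLL=4 ccAaNNLl=8 ccAaNNll=4 ccAaNnLL=4 ccAaNnLl=8 ccAaNnll=4 ccaaNNLL=4 ccaaNNLl=8 ccaaNNll=4 ccaaNnLL=4 ccaaNnLl=8 ccaaNnll=4
CCaaNNll hits 4/256; gcd=4; 4÷4/256÷4 = 1/64

P(CCaaNNll) = 1/64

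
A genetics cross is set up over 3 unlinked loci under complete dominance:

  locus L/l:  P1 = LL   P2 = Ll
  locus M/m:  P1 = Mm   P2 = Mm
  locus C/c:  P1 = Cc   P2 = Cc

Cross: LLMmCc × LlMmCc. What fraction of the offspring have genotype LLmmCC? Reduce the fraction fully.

P(LLmmCC) = 1/32

LLMmCc gametes: LMC×2, LMc×2, LmC×2, Lmc×2
LlMmCc gametes: LMC×1, LMc×1, LmC×1, Lmc×1, lMC×1, lMc×1, lmC×1, lmc×1
LLMmCc×LlMmCc grid (8·8=64): LLMMCC=2 LLMMCc=4 LLMMcc=2 LLMmCC=4 LLMmCc=8 LLMmcc=4 LLmmCC=2 LLmmCc=4 LLmmcc=2 LlMMCC=2 LlMMCc=4 LlMMcc=2 LlMmCC=4 LlMmCc=8 LlMmcc=4 LlmmCC=2 LlmmCc=4 Llmmcc=2
LLmmCC hits 2/64; gcd=2; 2÷2/64÷2 = 1/32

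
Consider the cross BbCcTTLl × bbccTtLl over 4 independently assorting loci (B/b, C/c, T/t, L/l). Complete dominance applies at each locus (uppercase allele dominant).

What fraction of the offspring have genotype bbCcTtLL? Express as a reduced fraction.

BbCcTTLl gametes: BCTL×2, BCTl×2, BcTL×2, BcTl×2, bCTL×2, bCTl×2, bcTL×2, bcTl×2
bbccTtLl gametes: bcTL×4, bcTl×4, bctL×4, bctl×4
BbCcTTLl×bbccTtLl grid (16·16=256): BbCcTTLL=8 BbCcTTLl=16 BbCcTTll=8 BbCcTtLL=8 BbCcTtLl=16 BbCcTtll=8 BbccTTLL=8 BbccTTLl=16 BbccTTll=8 BbccTtLL=8 BbccTtLl=16 BbccTtll=8 bbCcTTLL=8 bbCcTTLl=16 bbCcTTll=8 bbCcTtLL=8 bbCcTtLl=16 bbCcTtll=8 bbccTTLL=8 bbccTTLl=16 bbccTTll=8 bbccTtLL=8 bbccTtLl=16 bbccTtll=8
bbCcTtLL hits 8/256; gcd=8; 8÷8/256÷8 = 1/32

P(bbCcTtLL) = 1/32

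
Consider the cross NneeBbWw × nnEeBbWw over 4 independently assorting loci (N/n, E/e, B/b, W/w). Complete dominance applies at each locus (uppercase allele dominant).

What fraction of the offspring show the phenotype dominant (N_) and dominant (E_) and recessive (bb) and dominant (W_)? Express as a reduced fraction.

P(N_ E_ bb W_) = 3/64

NneeBbWw gametes: NeBW×2, NeBw×2, NebW×2, Nebw×2, neBW×2, neBw×2, nebW×2, nebw×2
nnEeBbWw gametes: nEBW×2, nEBw×2, nEbW×2, nEbw×2, neBW×2, neBw×2, nebW×2, nebw×2
NneeBbWw×nnEeBbWw grid (16·16=256): NnEeBBWW=4 NnEeBBWw=8 NnEeBBww=4 NnEeBbWW=8 NnEeBbWw=16 NnEeBbww=8 NnEebbWW=4 NnEebbWw=8 NnEebbww=4 NneeBBWW=4 NneeBBWw=8 NneeBBww=4 NneeBbWW=8 NneeBbWw=16 NneeBbww=8 NneebbWW=4 NneebbWw=8 Nneebbww=4 nnEeBBWW=4 nnEeBBWw=8 nnEeBBww=4 nnEeBbWW=8 nnEeBbWw=16 nnEeBbww=8 nnEebbWW=4 nnEebbWw=8 nnEebbww=4 nneeBBWW=4 nneeBBWw=8 nneeBBww=4 nneeBbWW=8 nneeBbWw=16 nneeBbww=8 nneebbWW=4 nneebbWw=8 nneebbww=4
N_ E_ bb W_ hits 12/256; gcd=4; 12÷4/256÷4 = 3/64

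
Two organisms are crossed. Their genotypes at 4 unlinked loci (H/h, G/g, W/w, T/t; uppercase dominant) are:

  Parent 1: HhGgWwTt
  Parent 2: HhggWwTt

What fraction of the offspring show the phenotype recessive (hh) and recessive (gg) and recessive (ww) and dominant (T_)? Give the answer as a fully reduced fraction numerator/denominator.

P(hh gg ww T_) = 3/128

HhGgWwTt gametes: HGWT×1, HGWt×1, HGwT×1, HGwt×1, HgWT×1, HgWt×1, HgwT×1, Hgwt×1, hGWT×1, hGWt×1, hGwT×1, hGwt×1, hgWT×1, hgWt×1, hgwT×1, hgwt×1
HhggWwTt gametes: HgWT×2, HgWt×2, HgwT×2, Hgwt×2, hgWT×2, hgWt×2, hgwT×2, hgwt×2
HhGgWwTt×HhggWwTt grid (16·16=256): HHGgWWTT=2 HHGgWWTt=4 HHGgWWtt=2 HHGgWwTT=4 HHGgWwTt=8 HHGgWwtt=4 HHGgwwTT=2 HHGgwwTt=4 HHGgwwtt=2 HHggWWTT=2 HHggWWTt=4 HHggWWtt=2 HHggWwTT=4 HHggWwTt=8 HHggWwtt=4 HHggwwTT=2 HHggwwTt=4 HHggwwtt=2 HhGgWWTT=4 HhGgWWTt=8 HhGgWWtt=4 HhGgWwTT=8 HhGgWwTt=16 HhGgWwtt=8 HhGgwwTT=4 HhGgwwTt=8 HhGgwwtt=4 HhggWWTT=4 HhggWWTt=8 HhggWWtt=4 HhggWwTT=8 HhggWwTt=16 HhggWwtt=8 HhggwwTT=4 HhggwwTt=8 Hhggwwtt=4 hhGgWWTT=2 hhGgWWTt=4 hhGgWWtt=2 hhGgWwTT=4 hhGgWwTt=8 hhGgWwtt=4 hhGgwwTT=2 hhGgwwTt=4 hhGgwwtt=2 hhggWWTT=2 hhggWWTt=4 hhggWWtt=2 hhggWwTT=4 hhggWwTt=8 hhggWwtt=4 hhggwwTT=2 hhggwwTt=4 hhggwwtt=2
hh gg ww T_ hits 6/256; gcd=2; 6÷2/256÷2 = 3/128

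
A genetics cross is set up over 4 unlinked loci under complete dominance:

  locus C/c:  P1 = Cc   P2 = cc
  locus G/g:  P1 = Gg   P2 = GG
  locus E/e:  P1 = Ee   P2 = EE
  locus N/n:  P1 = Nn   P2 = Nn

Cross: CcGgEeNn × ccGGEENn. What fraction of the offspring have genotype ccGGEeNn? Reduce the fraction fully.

P(ccGGEeNn) = 1/16

CcGgEeNn gametes: CGEN×1, CGEn×1, CGeN×1, CGen×1, CgEN×1, CgEn×1, CgeN×1, Cgen×1, cGEN×1, cGEn×1, cGeN×1, cGen×1, cgEN×1, cgEn×1, cgeN×1, cgen×1
ccGGEENn gametes: cGEN×8, cGEn×8
CcGgEeNn×ccGGEENn grid (16·16=256): CcGGEENN=8 CcGGEENn=16 CcGGEEnn=8 CcGGEeNN=8 CcGGEeNn=16 CcGGEenn=8 CcGgEENN=8 CcGgEENn=16 CcGgEEnn=8 CcGgEeNN=8 CcGgEeNn=16 CcGgEenn=8 ccGGEENN=8 ccGGEENn=16 ccGGEEnn=8 ccGGEeNN=8 ccGGEeNn=16 ccGGEenn=8 ccGgEENN=8 ccGgEENn=16 ccGgEEnn=8 ccGgEeNN=8 ccGgEeNn=16 ccGgEenn=8
ccGGEeNn hits 16/256; gcd=16; 16÷16/256÷16 = 1/16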